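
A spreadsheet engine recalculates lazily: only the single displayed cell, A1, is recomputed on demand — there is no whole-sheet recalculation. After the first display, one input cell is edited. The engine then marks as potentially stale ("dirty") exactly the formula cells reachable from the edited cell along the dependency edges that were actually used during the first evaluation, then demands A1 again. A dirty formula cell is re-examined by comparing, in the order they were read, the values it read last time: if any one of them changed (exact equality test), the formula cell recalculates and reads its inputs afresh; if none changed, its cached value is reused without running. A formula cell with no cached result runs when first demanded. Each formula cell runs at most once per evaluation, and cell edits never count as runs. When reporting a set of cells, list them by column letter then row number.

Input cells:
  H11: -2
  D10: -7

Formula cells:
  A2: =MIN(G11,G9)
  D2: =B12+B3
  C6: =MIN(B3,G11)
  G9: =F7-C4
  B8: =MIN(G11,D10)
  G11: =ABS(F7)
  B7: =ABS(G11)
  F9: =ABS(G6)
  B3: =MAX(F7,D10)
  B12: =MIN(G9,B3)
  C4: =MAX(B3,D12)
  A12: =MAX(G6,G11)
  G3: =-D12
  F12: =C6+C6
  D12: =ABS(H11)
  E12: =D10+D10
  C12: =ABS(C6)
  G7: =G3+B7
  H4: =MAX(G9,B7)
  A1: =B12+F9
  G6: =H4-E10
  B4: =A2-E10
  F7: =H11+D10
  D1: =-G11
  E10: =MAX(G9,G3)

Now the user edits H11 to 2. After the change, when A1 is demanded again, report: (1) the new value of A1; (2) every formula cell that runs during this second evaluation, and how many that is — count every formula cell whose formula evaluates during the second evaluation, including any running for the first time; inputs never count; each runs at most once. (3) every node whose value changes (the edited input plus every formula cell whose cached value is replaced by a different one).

New value of A1: 0.
Formula cells that run: A1, B3, B7, B12, C4, D12, E10, F7, F9, G6, G9, G11, H4 — 13 in total.
Values that change: B3, B7, B12, F7, F9, G6, G9, G11, H4, H11.
Key observation: the cutoff stops propagation at G3 — its inputs' values are unchanged, so it reuses its cache.

First evaluation (everything demanded from the output):
  D12 = ABS(-2) = 2
  F7 = -2 + -7 = -9
  B3 = MAX(-9, -7) = -7
  C4 = MAX(-7, 2) = 2
  G3 = -(2) = -2
  G9 = -9 - 2 = -11
  B12 = MIN(-11, -7) = -11
  E10 = MAX(-11, -2) = -2
  G11 = ABS(-9) = 9
  B7 = ABS(9) = 9
  H4 = MAX(-11, 9) = 9
  G6 = 9 - -2 = 11
  F9 = ABS(11) = 11
  A1 = -11 + 11 = 0

Propagation after the edit:
  D12: runs — H11 -2->2; result 2 (same value as before).
  F7: runs — H11 -2->2; result -5.
  B3: runs — F7 -9->-5; result -5.
  C4: runs — B3 -7->-5; result 2 (same value as before).
  G3: checked — values it read are unchanged (D12 unchanged); reused cached -2 without running.
  G9: runs — F7 -9->-5; result -7.
  B12: runs — G9 -11->-7; B3 -7->-5; result -7.
  E10: runs — G9 -11->-7; result -2 (same value as before).
  G11: runs — F7 -9->-5; result 5.
  B7: runs — G11 9->5; result 5.
  H4: runs — G9 -11->-7; B7 9->5; result 5.
  G6: runs — H4 9->5; result 7.
  F9: runs — G6 11->7; result 7.
  A1: runs — B12 -11->-7; F9 11->7; result 0 (same value as before).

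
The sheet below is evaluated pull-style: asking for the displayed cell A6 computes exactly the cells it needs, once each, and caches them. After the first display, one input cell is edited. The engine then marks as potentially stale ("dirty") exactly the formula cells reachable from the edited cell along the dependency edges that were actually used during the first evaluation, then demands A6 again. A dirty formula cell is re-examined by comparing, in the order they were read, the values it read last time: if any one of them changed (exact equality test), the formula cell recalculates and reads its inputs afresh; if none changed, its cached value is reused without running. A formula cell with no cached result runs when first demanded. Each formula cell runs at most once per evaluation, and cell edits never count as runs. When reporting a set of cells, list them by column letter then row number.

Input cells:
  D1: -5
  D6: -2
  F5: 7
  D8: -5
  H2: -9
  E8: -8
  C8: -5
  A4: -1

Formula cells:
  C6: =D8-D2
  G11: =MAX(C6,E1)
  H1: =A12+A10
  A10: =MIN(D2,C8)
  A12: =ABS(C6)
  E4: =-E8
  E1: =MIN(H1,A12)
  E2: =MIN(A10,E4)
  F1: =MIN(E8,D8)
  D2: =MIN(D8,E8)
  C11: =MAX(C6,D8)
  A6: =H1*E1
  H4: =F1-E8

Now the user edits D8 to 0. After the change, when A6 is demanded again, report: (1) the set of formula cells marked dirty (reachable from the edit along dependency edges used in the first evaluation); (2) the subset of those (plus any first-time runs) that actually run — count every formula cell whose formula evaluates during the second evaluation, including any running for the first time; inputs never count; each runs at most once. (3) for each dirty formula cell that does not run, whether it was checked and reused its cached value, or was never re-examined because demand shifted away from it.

First demand of the output computes:
  D2 = MIN(-5, -8) = -8
  A10 = MIN(-8, -5) = -8
  C6 = -5 - -8 = 3
  A12 = ABS(3) = 3
  H1 = 3 + -8 = -5
  E1 = MIN(-5, 3) = -5
  A6 = -5 * -5 = 25

After the edit, cleaning proceeds:
  D2: a read changed (D8 -5->0) — executes, giving -8 — identical to its old value.
  A10: dirty, but its reads are unchanged (D2 unchanged, C8 unchanged); cached -8 stands.
  C6: a read changed (D8 -5->0) — executes, giving 8.
  A12: a read changed (C6 3->8) — executes, giving 8.
  H1: a read changed (A12 3->8) — executes, giving 0.
  E1: a read changed (H1 -5->0; A12 3->8) — executes, giving 0.
  A6: a read changed (H1 -5->0; E1 -5->0) — executes, giving 0.

Note where the cutoff bites: A10 is checked, finds nothing changed, and keeps its cache.

The edit dirties: A6, A10, A12, C6, D2, E1, H1.
6 formula cells run: A6, A12, C6, D2, E1, H1.
Cache hits after checking: A10.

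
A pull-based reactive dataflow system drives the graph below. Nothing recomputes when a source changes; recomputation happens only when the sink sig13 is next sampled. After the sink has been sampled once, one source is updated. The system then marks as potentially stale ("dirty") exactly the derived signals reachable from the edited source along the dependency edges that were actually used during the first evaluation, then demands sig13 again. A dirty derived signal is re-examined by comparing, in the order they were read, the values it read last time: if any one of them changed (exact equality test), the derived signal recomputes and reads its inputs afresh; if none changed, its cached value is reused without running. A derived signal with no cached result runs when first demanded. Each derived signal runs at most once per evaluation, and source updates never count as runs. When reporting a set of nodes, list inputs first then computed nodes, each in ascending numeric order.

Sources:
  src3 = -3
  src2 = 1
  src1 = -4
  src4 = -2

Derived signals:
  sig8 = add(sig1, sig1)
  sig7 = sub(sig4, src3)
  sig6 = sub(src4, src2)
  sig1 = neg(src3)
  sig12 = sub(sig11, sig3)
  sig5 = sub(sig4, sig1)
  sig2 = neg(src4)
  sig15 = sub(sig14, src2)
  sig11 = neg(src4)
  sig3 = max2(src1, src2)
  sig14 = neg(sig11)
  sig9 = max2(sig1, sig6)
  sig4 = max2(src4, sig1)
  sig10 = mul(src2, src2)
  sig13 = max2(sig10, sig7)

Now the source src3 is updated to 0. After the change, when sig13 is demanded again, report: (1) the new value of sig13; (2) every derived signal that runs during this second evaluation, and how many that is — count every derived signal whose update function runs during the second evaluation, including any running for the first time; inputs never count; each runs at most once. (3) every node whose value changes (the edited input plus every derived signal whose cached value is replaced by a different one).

New value of sig13: 1.
Derived signals that run: sig1, sig4, sig7, sig13 — 4 in total.
Values that change: src3, sig1, sig4, sig7, sig13.

First evaluation (everything demanded from the output):
  sig1 = neg(-3) = 3
  sig4 = max2(-2, 3) = 3
  sig7 = sub(3, -3) = 6
  sig10 = mul(1, 1) = 1
  sig13 = max2(1, 6) = 6

Propagation after the edit:
  sig1: runs — src3 -3->0; result 0.
  sig4: runs — sig1 3->0; result 0.
  sig7: runs — sig4 3->0; src3 -3->0; result 0.
  sig13: runs — sig7 6->0; result 1.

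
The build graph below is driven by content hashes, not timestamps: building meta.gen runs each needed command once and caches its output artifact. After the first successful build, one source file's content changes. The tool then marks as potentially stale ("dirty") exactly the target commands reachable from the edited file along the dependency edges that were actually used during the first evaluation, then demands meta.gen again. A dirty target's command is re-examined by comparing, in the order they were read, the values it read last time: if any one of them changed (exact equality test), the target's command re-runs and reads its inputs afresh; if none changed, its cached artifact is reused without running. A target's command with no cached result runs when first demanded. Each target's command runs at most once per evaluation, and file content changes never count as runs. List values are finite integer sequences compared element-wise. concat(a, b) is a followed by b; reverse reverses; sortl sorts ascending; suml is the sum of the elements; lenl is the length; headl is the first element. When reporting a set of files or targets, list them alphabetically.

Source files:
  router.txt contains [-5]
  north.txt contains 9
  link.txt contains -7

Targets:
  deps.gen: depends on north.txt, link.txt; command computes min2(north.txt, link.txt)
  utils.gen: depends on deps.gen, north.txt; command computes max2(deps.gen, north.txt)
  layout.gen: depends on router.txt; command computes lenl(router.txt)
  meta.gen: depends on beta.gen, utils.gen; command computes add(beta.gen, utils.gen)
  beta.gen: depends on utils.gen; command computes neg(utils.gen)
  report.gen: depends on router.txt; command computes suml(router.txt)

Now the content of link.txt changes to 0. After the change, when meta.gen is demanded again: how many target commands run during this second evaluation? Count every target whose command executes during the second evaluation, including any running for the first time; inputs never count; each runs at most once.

Run set: deps.gen, utils.gen (2 run).
The important point: utils.gen recomputes to an identical value, and the output ends up unchanged.

Initial pass — values computed on the first demand:
  deps.gen = min2(9, -7) = -7
  utils.gen = max2(-7, 9) = 9
  beta.gen = neg(9) = -9
  meta.gen = add(-9, 9) = 0

Second demand — change propagation:
  deps.gen: re-runs because link.txt -7->0; new result 0.
  utils.gen: re-runs because deps.gen -7->0; new result 9 (unchanged).
  beta.gen: re-examined; everything it read last time is the same (utils.gen unchanged) — cache -9 kept, no run.
  meta.gen: re-examined; everything it read last time is the same (beta.gen unchanged, utils.gen unchanged) — cache 0 kept, no run.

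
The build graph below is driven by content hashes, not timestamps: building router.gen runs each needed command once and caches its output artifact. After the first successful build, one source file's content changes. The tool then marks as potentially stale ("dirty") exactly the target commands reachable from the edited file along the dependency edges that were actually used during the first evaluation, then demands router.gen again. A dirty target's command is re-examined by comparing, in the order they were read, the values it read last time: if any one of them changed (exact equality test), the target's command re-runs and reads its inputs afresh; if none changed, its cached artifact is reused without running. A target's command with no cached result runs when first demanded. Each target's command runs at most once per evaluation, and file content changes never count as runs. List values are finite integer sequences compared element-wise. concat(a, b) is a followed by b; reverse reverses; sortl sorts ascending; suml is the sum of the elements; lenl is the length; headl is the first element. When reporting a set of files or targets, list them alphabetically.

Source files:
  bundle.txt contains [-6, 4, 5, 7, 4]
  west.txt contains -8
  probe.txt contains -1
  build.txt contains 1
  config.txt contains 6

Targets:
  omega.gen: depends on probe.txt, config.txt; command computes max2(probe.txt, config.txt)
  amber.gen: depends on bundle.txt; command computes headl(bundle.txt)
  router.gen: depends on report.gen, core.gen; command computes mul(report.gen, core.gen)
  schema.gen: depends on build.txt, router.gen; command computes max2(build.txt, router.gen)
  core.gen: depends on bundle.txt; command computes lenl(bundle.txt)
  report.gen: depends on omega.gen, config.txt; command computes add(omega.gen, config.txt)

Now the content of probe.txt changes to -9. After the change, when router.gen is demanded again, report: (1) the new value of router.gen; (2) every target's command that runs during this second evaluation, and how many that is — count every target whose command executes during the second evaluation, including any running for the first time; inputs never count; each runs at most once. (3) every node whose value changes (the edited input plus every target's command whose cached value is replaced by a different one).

Initial pass — values computed on the first demand:
  core.gen = lenl([-6, 4, 5, 7, 4]) = 5
  omega.gen = max2(-1, 6) = 6
  report.gen = add(6, 6) = 12
  router.gen = mul(12, 5) = 60

Second demand — change propagation:
  omega.gen: re-runs because probe.txt -1->-9; new result 6 (unchanged).
  report.gen: re-examined; everything it read last time is the same (omega.gen unchanged, config.txt unchanged) — cache 12 kept, no run.
  router.gen: re-examined; everything it read last time is the same (report.gen unchanged, core.gen unchanged) — cache 60 kept, no run.

The important point: omega.gen recomputes to an identical value, and the output ends up unchanged.

router.gen now evaluates to 60.
Run set: omega.gen (1 run).
Changed values: probe.txt.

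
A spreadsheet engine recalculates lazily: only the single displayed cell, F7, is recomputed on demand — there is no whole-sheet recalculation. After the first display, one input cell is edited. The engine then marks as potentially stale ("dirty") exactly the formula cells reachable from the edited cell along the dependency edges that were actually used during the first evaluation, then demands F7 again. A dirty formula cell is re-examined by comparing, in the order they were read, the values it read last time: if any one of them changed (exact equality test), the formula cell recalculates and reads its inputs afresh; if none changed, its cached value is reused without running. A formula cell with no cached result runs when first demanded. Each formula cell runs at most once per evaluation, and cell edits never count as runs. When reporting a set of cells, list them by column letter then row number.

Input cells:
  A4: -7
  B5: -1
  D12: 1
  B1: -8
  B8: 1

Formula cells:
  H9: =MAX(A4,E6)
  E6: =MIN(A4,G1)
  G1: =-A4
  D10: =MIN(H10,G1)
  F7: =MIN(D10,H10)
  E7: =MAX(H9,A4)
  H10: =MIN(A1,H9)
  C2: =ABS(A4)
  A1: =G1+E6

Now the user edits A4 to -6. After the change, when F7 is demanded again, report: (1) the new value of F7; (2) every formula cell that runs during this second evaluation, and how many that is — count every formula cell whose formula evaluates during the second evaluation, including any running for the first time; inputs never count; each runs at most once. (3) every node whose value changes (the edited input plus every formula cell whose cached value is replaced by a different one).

New value of F7: -6.
Formula cells that run: A1, D10, E6, F7, G1, H9, H10 — 7 in total.
Values that change: A4, D10, E6, F7, G1, H9, H10.

First evaluation (everything demanded from the output):
  G1 = -(-7) = 7
  E6 = MIN(-7, 7) = -7
  A1 = 7 + -7 = 0
  H9 = MAX(-7, -7) = -7
  H10 = MIN(0, -7) = -7
  D10 = MIN(-7, 7) = -7
  F7 = MIN(-7, -7) = -7

Propagation after the edit:
  G1: runs — A4 -7->-6; result 6.
  E6: runs — A4 -7->-6; G1 7->6; result -6.
  A1: runs — G1 7->6; E6 -7->-6; result 0 (same value as before).
  H9: runs — A4 -7->-6; E6 -7->-6; result -6.
  H10: runs — H9 -7->-6; result -6.
  D10: runs — H10 -7->-6; G1 7->6; result -6.
  F7: runs — D10 -7->-6; H10 -7->-6; result -6.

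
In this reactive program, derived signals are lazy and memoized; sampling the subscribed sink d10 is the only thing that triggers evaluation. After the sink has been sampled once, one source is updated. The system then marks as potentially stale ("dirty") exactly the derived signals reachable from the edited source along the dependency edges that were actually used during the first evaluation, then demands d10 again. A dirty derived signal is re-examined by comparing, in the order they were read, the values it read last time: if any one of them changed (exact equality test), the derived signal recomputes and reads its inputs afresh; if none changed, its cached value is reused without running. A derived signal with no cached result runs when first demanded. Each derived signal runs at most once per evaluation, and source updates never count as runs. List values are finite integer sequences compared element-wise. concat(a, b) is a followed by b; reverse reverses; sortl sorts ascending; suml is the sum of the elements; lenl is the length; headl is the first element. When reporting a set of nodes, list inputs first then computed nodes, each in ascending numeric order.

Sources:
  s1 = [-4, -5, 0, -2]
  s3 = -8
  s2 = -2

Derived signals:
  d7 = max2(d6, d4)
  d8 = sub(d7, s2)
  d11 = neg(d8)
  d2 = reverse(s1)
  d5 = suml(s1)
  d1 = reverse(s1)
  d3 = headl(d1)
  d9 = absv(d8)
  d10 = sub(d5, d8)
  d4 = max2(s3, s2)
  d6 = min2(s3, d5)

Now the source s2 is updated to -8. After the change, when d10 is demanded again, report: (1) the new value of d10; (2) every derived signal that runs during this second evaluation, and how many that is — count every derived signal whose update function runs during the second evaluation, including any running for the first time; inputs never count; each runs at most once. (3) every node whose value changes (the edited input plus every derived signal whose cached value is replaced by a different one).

Demanding d10 again yields -11.
3 derived signals run: d4, d7, d8.
The nodes whose values change: s2, d4, d7.
Note the absorption at d8: it re-runs yet its value is the same, leaving the output's value untouched.

First demand of the output computes:
  d4 = max2(-8, -2) = -2
  d5 = suml([-4, -5, 0, -2]) = -11
  d6 = min2(-8, -11) = -11
  d7 = max2(-11, -2) = -2
  d8 = sub(-2, -2) = 0
  d10 = sub(-11, 0) = -11

After the edit, cleaning proceeds:
  d4: a read changed (s2 -2->-8) — executes, giving -8.
  d7: a read changed (d4 -2->-8) — executes, giving -8.
  d8: a read changed (d7 -2->-8; s2 -2->-8) — executes, giving 0 — identical to its old value.
  d10: dirty, but its reads are unchanged (d5 unchanged, d8 unchanged); cached -11 stands.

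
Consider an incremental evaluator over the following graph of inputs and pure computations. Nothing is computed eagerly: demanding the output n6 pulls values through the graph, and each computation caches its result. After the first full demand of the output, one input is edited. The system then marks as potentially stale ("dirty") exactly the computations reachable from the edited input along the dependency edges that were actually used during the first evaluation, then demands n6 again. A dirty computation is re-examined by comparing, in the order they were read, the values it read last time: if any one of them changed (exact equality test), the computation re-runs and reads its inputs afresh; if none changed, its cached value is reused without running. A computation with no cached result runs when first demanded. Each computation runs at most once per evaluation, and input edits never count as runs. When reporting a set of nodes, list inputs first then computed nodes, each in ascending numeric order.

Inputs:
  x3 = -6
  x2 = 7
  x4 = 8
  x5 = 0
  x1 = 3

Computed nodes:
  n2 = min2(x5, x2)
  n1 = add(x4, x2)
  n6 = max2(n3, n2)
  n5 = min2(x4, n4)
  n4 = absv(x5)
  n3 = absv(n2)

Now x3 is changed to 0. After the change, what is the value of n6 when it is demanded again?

Initial pass — values computed on the first demand:
  n2 = min2(0, 7) = 0
  n3 = absv(0) = 0
  n6 = max2(0, 0) = 0

Second demand — change propagation:
  no demanded computation ever read x3, so the edit dirties nothing and nothing runs.

The important point: nothing the output needs ever reads x3, so the edit is invisible to it.

n6 now evaluates to 0.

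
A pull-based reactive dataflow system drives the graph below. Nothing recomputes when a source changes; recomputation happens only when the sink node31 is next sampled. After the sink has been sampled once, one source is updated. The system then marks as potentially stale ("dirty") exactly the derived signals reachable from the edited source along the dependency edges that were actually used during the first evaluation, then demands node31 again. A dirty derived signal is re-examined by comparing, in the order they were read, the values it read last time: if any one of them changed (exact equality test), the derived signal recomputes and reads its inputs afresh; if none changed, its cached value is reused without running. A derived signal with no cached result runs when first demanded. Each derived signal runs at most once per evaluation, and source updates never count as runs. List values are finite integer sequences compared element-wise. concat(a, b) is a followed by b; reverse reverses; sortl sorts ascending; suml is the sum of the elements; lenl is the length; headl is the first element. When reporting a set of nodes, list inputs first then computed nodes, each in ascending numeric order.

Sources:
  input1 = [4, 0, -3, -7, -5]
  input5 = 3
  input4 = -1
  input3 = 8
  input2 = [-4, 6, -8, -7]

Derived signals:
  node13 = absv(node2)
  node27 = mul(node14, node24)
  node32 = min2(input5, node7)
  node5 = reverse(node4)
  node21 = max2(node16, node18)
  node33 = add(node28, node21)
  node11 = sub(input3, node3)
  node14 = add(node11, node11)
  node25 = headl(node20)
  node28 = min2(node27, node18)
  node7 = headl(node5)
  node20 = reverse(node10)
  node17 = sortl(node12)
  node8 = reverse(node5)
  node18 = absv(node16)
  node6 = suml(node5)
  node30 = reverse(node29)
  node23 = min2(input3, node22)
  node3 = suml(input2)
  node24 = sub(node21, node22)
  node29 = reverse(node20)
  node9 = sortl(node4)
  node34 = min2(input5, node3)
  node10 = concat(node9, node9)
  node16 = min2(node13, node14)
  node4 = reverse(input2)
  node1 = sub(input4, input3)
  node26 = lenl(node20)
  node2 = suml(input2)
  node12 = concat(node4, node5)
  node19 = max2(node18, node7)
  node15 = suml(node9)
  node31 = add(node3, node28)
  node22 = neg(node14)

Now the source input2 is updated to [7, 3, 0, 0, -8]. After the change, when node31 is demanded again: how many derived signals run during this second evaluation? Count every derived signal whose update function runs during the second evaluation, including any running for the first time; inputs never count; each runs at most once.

First evaluation (everything demanded from the output):
  node2 = suml([-4, 6, -8, -7]) = -13
  node3 = suml([-4, 6, -8, -7]) = -13
  node11 = sub(8, -13) = 21
  node13 = absv(-13) = 13
  node14 = add(21, 21) = 42
  node16 = min2(13, 42) = 13
  node18 = absv(13) = 13
  node21 = max2(13, 13) = 13
  node22 = neg(42) = -42
  node24 = sub(13, -42) = 55
  node27 = mul(42, 55) = 2310
  node28 = min2(2310, 13) = 13
  node31 = add(-13, 13) = 0

Propagation after the edit:
  node2: runs — input2 [-4, 6, -8, -7]->[7, 3, 0, 0, -8]; result 2.
  node3: runs — input2 [-4, 6, -8, -7]->[7, 3, 0, 0, -8]; result 2.
  node11: runs — node3 -13->2; result 6.
  node13: runs — node2 -13->2; result 2.
  node14: runs — node11 21->6; node11 21->6; result 12.
  node16: runs — node13 13->2; node14 42->12; result 2.
  node18: runs — node16 13->2; result 2.
  node21: runs — node16 13->2; node18 13->2; result 2.
  node22: runs — node14 42->12; result -12.
  node24: runs — node21 13->2; node22 -42->-12; result 14.
  node27: runs — node14 42->12; node24 55->14; result 168.
  node28: runs — node27 2310->168; node18 13->2; result 2.
  node31: runs — node3 -13->2; node28 13->2; result 4.

Derived signals that run: node2, node3, node11, node13, node14, node16, node18, node21, node22, node24, node27, node28, node31 — 13 in total.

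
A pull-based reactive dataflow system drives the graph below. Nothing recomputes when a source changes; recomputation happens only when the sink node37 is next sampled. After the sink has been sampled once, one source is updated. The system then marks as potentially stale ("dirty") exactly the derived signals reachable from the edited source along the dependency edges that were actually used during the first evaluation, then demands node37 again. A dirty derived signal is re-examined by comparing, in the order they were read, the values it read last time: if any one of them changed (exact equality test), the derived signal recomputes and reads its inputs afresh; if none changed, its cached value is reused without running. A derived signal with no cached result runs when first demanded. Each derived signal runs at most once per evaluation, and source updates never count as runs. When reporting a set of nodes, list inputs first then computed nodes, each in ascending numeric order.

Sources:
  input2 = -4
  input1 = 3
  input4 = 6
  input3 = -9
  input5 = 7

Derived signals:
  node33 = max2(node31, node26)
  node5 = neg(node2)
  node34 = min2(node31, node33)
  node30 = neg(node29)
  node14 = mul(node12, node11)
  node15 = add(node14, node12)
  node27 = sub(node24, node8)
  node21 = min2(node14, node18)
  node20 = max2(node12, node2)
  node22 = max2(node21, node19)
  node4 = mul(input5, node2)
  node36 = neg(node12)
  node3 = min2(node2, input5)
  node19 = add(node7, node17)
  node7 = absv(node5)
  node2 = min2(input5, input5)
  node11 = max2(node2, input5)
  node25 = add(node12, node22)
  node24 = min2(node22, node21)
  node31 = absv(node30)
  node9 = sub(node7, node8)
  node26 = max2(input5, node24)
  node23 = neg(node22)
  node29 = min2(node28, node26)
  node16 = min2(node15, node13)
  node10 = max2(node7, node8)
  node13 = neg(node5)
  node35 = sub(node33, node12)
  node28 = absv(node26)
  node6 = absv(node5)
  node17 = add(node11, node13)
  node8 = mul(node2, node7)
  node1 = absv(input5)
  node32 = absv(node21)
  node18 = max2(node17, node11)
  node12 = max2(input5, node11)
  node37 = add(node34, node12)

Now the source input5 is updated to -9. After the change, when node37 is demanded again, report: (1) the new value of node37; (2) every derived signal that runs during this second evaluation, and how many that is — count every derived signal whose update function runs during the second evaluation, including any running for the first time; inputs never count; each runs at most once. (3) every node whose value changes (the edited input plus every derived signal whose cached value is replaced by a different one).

New value of node37: 0.
Derived signals that run: node2, node5, node7, node11, node12, node13, node14, node17, node18, node19, node21, node22, node24, node26, node28, node29, node30, node31, node33, node34, node37 — 21 in total.
Values that change: input5, node2, node5, node7, node11, node12, node13, node14, node17, node18, node19, node21, node22, node24, node26, node28, node29, node30, node31, node33, node34, node37.

First evaluation (everything demanded from the output):
  node2 = min2(7, 7) = 7
  node5 = neg(7) = -7
  node7 = absv(-7) = 7
  node11 = max2(7, 7) = 7
  node12 = max2(7, 7) = 7
  node13 = neg(-7) = 7
  node14 = mul(7, 7) = 49
  node17 = add(7, 7) = 14
  node18 = max2(14, 7) = 14
  node19 = add(7, 14) = 21
  node21 = min2(49, 14) = 14
  node22 = max2(14, 21) = 21
  node24 = min2(21, 14) = 14
  node26 = max2(7, 14) = 14
  node28 = absv(14) = 14
  node29 = min2(14, 14) = 14
  node30 = neg(14) = -14
  node31 = absv(-14) = 14
  node33 = max2(14, 14) = 14
  node34 = min2(14, 14) = 14
  node37 = add(14, 7) = 21

Propagation after the edit:
  node2: runs — input5 7->-9; input5 7->-9; result -9.
  node5: runs — node2 7->-9; result 9.
  node7: runs — node5 -7->9; result 9.
  node11: runs — node2 7->-9; input5 7->-9; result -9.
  node12: runs — input5 7->-9; node11 7->-9; result -9.
  node13: runs — node5 -7->9; result -9.
  node14: runs — node12 7->-9; node11 7->-9; result 81.
  node17: runs — node11 7->-9; node13 7->-9; result -18.
  node18: runs — node17 14->-18; node11 7->-9; result -9.
  node19: runs — node7 7->9; node17 14->-18; result -9.
  node21: runs — node14 49->81; node18 14->-9; result -9.
  node22: runs — node21 14->-9; node19 21->-9; result -9.
  node24: runs — node22 21->-9; node21 14->-9; result -9.
  node26: runs — input5 7->-9; node24 14->-9; result -9.
  node28: runs — node26 14->-9; result 9.
  node29: runs — node28 14->9; node26 14->-9; result -9.
  node30: runs — node29 14->-9; result 9.
  node31: runs — node30 -14->9; result 9.
  node33: runs — node31 14->9; node26 14->-9; result 9.
  node34: runs — node31 14->9; node33 14->9; result 9.
  node37: runs — node34 14->9; node12 7->-9; result 0.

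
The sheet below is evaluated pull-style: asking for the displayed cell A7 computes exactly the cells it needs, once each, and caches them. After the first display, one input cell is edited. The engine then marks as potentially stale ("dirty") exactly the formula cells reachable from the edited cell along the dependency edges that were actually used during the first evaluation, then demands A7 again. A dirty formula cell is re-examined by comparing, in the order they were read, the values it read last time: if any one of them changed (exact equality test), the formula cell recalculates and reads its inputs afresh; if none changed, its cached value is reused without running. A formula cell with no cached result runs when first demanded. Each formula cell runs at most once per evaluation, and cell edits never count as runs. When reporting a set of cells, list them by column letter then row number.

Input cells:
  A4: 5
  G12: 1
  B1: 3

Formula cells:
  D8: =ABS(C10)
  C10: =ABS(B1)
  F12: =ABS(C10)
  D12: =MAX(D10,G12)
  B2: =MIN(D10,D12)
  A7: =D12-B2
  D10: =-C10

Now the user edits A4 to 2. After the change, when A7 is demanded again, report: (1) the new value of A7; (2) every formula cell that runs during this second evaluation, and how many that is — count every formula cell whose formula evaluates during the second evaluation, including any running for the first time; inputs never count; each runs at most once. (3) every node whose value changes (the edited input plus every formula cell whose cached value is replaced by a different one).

First demand of the output computes:
  C10 = ABS(3) = 3
  D10 = -(3) = -3
  D12 = MAX(-3, 1) = 1
  B2 = MIN(-3, 1) = -3
  A7 = 1 - -3 = 4

After the edit, cleaning proceeds:
  no node depends on A4 at all; the second demand re-runs nothing.

Note the shortcut — nothing in the graph depends on A4 at all, so no recomputation happens.

Demanding A7 again yields 4.
0 formula cells run: none.
The nodes whose values change: A4.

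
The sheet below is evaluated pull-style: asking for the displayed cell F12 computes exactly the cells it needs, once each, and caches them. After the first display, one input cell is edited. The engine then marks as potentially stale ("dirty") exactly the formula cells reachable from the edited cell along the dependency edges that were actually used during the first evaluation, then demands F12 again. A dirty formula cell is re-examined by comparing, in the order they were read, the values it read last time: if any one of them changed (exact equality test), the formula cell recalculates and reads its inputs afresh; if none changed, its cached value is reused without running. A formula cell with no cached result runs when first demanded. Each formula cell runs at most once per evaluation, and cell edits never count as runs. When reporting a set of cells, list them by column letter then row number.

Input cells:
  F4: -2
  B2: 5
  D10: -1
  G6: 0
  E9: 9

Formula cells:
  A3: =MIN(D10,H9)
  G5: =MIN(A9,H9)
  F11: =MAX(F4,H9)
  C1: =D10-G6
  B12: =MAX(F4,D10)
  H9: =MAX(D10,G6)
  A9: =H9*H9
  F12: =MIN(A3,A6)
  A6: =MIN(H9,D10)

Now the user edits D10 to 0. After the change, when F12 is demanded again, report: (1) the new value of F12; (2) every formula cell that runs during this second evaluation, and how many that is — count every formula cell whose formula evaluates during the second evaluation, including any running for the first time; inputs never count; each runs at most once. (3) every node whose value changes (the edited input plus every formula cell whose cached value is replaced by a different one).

First demand of the output computes:
  H9 = MAX(-1, 0) = 0
  A3 = MIN(-1, 0) = -1
  A6 = MIN(0, -1) = -1
  F12 = MIN(-1, -1) = -1

After the edit, cleaning proceeds:
  H9: a read changed (D10 -1->0) — executes, giving 0 — identical to its old value.
  A3: a read changed (D10 -1->0) — executes, giving 0.
  A6: a read changed (D10 -1->0) — executes, giving 0.
  F12: a read changed (A3 -1->0; A6 -1->0) — executes, giving 0.

Demanding F12 again yields 0.
4 formula cells run: A3, A6, F12, H9.
The nodes whose values change: A3, A6, D10, F12.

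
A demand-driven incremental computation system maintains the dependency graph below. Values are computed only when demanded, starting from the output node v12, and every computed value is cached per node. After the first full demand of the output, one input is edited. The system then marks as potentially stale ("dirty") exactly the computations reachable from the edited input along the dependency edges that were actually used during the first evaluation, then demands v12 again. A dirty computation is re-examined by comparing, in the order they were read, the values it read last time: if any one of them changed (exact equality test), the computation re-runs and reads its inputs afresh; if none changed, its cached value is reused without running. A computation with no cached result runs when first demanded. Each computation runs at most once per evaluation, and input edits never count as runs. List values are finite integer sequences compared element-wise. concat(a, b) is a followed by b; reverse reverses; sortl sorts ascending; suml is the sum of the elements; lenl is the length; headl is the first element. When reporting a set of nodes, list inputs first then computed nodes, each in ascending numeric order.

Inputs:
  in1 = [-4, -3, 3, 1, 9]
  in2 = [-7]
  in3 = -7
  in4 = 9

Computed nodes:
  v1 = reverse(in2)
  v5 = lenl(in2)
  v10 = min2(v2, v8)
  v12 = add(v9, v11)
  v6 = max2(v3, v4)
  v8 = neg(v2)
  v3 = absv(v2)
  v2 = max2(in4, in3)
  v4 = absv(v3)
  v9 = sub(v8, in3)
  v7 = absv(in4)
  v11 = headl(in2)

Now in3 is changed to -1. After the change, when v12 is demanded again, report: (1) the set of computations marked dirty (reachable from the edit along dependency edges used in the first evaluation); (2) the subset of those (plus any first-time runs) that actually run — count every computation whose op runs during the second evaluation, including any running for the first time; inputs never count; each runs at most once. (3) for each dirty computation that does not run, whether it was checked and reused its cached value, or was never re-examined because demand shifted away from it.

Marked dirty: v2, v8, v9, v12.
Computations that run: v2, v9, v12 — 3 in total.
Checked but reused from cache: v8.
Key observation: the cutoff stops propagation at v8 — its inputs' values are unchanged, so it reuses its cache.

First evaluation (everything demanded from the output):
  v2 = max2(9, -7) = 9
  v8 = neg(9) = -9
  v9 = sub(-9, -7) = -2
  v11 = headl([-7]) = -7
  v12 = add(-2, -7) = -9

Propagation after the edit:
  v2: runs — in3 -7->-1; result 9 (same value as before).
  v8: checked — values it read are unchanged (v2 unchanged); reused cached -9 without running.
  v9: runs — in3 -7->-1; result -8.
  v12: runs — v9 -2->-8; result -15.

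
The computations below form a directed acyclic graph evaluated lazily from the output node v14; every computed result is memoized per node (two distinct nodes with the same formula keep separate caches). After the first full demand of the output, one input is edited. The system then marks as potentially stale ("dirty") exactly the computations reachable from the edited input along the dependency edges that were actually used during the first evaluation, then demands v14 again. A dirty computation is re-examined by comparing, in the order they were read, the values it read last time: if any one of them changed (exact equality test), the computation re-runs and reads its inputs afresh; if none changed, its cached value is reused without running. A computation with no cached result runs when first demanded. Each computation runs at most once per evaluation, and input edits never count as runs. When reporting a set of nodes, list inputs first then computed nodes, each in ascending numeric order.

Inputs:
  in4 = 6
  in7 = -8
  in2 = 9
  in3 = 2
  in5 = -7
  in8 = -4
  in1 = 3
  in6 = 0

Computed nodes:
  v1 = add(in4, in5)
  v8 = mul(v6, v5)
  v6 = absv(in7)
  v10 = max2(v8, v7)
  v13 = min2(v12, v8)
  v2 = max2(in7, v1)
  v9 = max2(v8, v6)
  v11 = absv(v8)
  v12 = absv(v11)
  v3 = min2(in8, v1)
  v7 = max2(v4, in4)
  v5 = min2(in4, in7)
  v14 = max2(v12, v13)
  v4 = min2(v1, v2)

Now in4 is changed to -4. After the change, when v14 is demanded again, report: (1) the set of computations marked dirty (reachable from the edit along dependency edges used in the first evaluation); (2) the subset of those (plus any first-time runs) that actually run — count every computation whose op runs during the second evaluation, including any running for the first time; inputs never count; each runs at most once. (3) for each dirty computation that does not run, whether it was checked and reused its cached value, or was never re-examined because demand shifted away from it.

The edit dirties: v5, v8, v11, v12, v13, v14.
1 computations run: v5.
Cache hits after checking: v8, v11, v12, v13, v14.
Note the absorption at v5: it re-runs yet its value is the same, leaving the output's value untouched.

First demand of the output computes:
  v5 = min2(6, -8) = -8
  v6 = absv(-8) = 8
  v8 = mul(8, -8) = -64
  v11 = absv(-64) = 64
  v12 = absv(64) = 64
  v13 = min2(64, -64) = -64
  v14 = max2(64, -64) = 64

After the edit, cleaning proceeds:
  v5: a read changed (in4 6->-4) — executes, giving -8 — identical to its old value.
  v8: dirty, but its reads are unchanged (v6 unchanged, v5 unchanged); cached -64 stands.
  v11: dirty, but its reads are unchanged (v8 unchanged); cached 64 stands.
  v12: dirty, but its reads are unchanged (v11 unchanged); cached 64 stands.
  v13: dirty, but its reads are unchanged (v12 unchanged, v8 unchanged); cached -64 stands.
  v14: dirty, but its reads are unchanged (v12 unchanged, v13 unchanged); cached 64 stands.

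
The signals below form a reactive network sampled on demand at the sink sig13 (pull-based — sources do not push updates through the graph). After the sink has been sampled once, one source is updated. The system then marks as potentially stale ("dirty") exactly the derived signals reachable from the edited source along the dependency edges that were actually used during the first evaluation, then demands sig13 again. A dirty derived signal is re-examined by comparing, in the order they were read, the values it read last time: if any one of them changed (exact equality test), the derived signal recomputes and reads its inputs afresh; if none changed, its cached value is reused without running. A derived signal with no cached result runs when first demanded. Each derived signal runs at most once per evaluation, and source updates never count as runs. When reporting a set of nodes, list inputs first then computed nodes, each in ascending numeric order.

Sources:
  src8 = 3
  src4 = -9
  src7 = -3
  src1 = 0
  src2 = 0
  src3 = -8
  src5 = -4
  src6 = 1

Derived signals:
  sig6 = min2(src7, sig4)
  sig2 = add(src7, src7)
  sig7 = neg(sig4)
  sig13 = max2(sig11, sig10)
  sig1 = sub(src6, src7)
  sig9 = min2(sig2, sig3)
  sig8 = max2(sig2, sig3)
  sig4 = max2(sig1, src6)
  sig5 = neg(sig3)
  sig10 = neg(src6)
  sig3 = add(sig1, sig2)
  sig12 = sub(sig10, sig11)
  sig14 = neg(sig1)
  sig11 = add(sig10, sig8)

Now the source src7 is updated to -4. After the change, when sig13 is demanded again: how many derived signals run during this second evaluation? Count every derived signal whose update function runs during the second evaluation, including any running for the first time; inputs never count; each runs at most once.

Initial pass — values computed on the first demand:
  sig1 = sub(1, -3) = 4
  sig2 = add(-3, -3) = -6
  sig3 = add(4, -6) = -2
  sig8 = max2(-6, -2) = -2
  sig10 = neg(1) = -1
  sig11 = add(-1, -2) = -3
  sig13 = max2(-3, -1) = -1

Second demand — change propagation:
  sig1: re-runs because src7 -3->-4; new result 5.
  sig2: re-runs because src7 -3->-4; src7 -3->-4; new result -8.
  sig3: re-runs because sig1 4->5; sig2 -6->-8; new result -3.
  sig8: re-runs because sig2 -6->-8; sig3 -2->-3; new result -3.
  sig11: re-runs because sig8 -2->-3; new result -4.
  sig13: re-runs because sig11 -3->-4; new result -1 (unchanged).

Run set: sig1, sig2, sig3, sig8, sig11, sig13 (6 run).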